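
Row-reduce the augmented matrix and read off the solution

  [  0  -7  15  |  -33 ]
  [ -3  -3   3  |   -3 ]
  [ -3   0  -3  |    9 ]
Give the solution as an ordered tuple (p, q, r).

(2, -6, -5)

Swap r1 and r2.
  [ -3  -3   3  |   -3 ]
  [  0  -7  15  |  -33 ]
  [ -3   0  -3  |    9 ]
Multiply r1 by -1/3.
  [  1   1  -1  |    1 ]
  [  0  -7  15  |  -33 ]
  [ -3   0  -3  |    9 ]
Add 3 times r1 to r3.
  [ 1   1  -1  |    1 ]
  [ 0  -7  15  |  -33 ]
  [ 0   3  -6  |   12 ]
Multiply r2 by -1/7.
  [ 1  1     -1  |     1 ]
  [ 0  1  -15/7  |  33/7 ]
  [ 0  3     -6  |    12 ]
Subtract 3 times r2 from r3.
  [ 1  1     -1  |      1 ]
  [ 0  1  -15/7  |   33/7 ]
  [ 0  0    3/7  |  -15/7 ]
Multiply r3 by 7/3.
  [ 1  1     -1  |     1 ]
  [ 0  1  -15/7  |  33/7 ]
  [ 0  0      1  |    -5 ]
Add 15/7 times r3 to r2.
  [ 1  1  -1  |   1 ]
  [ 0  1   0  |  -6 ]
  [ 0  0   1  |  -5 ]
Add r3 to r1.
  [ 1  1  0  |  -4 ]
  [ 0  1  0  |  -6 ]
  [ 0  0  1  |  -5 ]
Subtract r2 from r1.
  [ 1  0  0  |   2 ]
  [ 0  1  0  |  -6 ]
  [ 0  0  1  |  -5 ]
Reading off the last column: p = 2, q = -6, r = -5.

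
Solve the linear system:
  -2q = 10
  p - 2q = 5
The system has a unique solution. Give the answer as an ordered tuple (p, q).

Form the augmented matrix and row-reduce:
  [ 0  -2  |  10 ]
  [ 1  -2  |   5 ]
R1 ↔ R2
  [ 1  -2  |   5 ]
  [ 0  -2  |  10 ]
R2 ← -1/2·R2
  [ 1  -2  |   5 ]
  [ 0   1  |  -5 ]
R1 ← R1 + 2·R2
  [ 1  0  |  -5 ]
  [ 0  1  |  -5 ]
Reading off the last column: p = -5, q = -5.

(-5, -5)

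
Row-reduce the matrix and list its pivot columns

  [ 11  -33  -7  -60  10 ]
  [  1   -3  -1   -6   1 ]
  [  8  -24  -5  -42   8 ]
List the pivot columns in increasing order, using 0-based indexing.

0, 2, 3

R1 := 1/11·R1
  [ 1   -3  -7/11  -60/11  10/11 ]
  [ 1   -3     -1      -6      1 ]
  [ 8  -24     -5     -42      8 ]
R2 := R2 − R1
  [ 1   -3  -7/11  -60/11  10/11 ]
  [ 0    0  -4/11   -6/11   1/11 ]
  [ 8  -24     -5     -42      8 ]
R3 := R3 − 8·R1
  [ 1  -3  -7/11  -60/11  10/11 ]
  [ 0   0  -4/11   -6/11   1/11 ]
  [ 0   0   1/11   18/11   8/11 ]
R2 := -11/4·R2
  [ 1  -3  -7/11  -60/11  10/11 ]
  [ 0   0      1     3/2   -1/4 ]
  [ 0   0   1/11   18/11   8/11 ]
R3 := R3 − 1/11·R2
  [ 1  -3  -7/11  -60/11  10/11 ]
  [ 0   0      1     3/2   -1/4 ]
  [ 0   0      0     3/2    3/4 ]
R3 := 2/3·R3
  [ 1  -3  -7/11  -60/11  10/11 ]
  [ 0   0      1     3/2   -1/4 ]
  [ 0   0      0       1    1/2 ]
R2 := R2 − 3/2·R3
  [ 1  -3  -7/11  -60/11  10/11 ]
  [ 0   0      1       0     -1 ]
  [ 0   0      0       1    1/2 ]
R1 := R1 + 60/11·R3
  [ 1  -3  -7/11  0  40/11 ]
  [ 0   0      1  0     -1 ]
  [ 0   0      0  1    1/2 ]
R1 := R1 + 7/11·R2
  [ 1  -3  0  0    3 ]
  [ 0   0  1  0   -1 ]
  [ 0   0  0  1  1/2 ]
Pivot columns are the columns containing a leading 1.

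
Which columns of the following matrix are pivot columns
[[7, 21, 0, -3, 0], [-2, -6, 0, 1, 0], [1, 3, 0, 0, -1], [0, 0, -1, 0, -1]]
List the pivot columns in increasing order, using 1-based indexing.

1, 3, 4, 5

r1 ← 1/7·r1
  [  1   3   0  -3/7   0 ]
  [ -2  -6   0     1   0 ]
  [  1   3   0     0  -1 ]
  [  0   0  -1     0  -1 ]
r2 ← r2 + 2·r1
  [ 1  3   0  -3/7   0 ]
  [ 0  0   0   1/7   0 ]
  [ 1  3   0     0  -1 ]
  [ 0  0  -1     0  -1 ]
r3 ← r3 − r1
  [ 1  3   0  -3/7   0 ]
  [ 0  0   0   1/7   0 ]
  [ 0  0   0   3/7  -1 ]
  [ 0  0  -1     0  -1 ]
r2 <-> r4
  [ 1  3   0  -3/7   0 ]
  [ 0  0  -1     0  -1 ]
  [ 0  0   0   3/7  -1 ]
  [ 0  0   0   1/7   0 ]
r2 ← -1·r2
  [ 1  3  0  -3/7   0 ]
  [ 0  0  1     0   1 ]
  [ 0  0  0   3/7  -1 ]
  [ 0  0  0   1/7   0 ]
r3 ← 7/3·r3
  [ 1  3  0  -3/7     0 ]
  [ 0  0  1     0     1 ]
  [ 0  0  0     1  -7/3 ]
  [ 0  0  0   1/7     0 ]
r4 ← r4 − 1/7·r3
  [ 1  3  0  -3/7     0 ]
  [ 0  0  1     0     1 ]
  [ 0  0  0     1  -7/3 ]
  [ 0  0  0     0   1/3 ]
r4 ← 3·r4
  [ 1  3  0  -3/7     0 ]
  [ 0  0  1     0     1 ]
  [ 0  0  0     1  -7/3 ]
  [ 0  0  0     0     1 ]
r3 ← r3 + 7/3·r4
  [ 1  3  0  -3/7  0 ]
  [ 0  0  1     0  1 ]
  [ 0  0  0     1  0 ]
  [ 0  0  0     0  1 ]
r2 ← r2 − r4
  [ 1  3  0  -3/7  0 ]
  [ 0  0  1     0  0 ]
  [ 0  0  0     1  0 ]
  [ 0  0  0     0  1 ]
r1 ← r1 + 3/7·r3
  [ 1  3  0  0  0 ]
  [ 0  0  1  0  0 ]
  [ 0  0  0  1  0 ]
  [ 0  0  0  0  1 ]
Pivot columns are the columns containing a leading 1.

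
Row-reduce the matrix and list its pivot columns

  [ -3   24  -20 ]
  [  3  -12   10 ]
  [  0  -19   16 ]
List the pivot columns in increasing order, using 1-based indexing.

R1 → -1/3·R1
  [ 1   -8  20/3 ]
  [ 3  -12    10 ]
  [ 0  -19    16 ]
R2 → R2 − 3·R1
  [ 1   -8  20/3 ]
  [ 0   12   -10 ]
  [ 0  -19    16 ]
R2 → 1/12·R2
  [ 1   -8  20/3 ]
  [ 0    1  -5/6 ]
  [ 0  -19    16 ]
R3 → R3 + 19·R2
  [ 1  -8  20/3 ]
  [ 0   1  -5/6 ]
  [ 0   0   1/6 ]
R3 → 6·R3
  [ 1  -8  20/3 ]
  [ 0   1  -5/6 ]
  [ 0   0     1 ]
R2 → R2 + 5/6·R3
  [ 1  -8  20/3 ]
  [ 0   1     0 ]
  [ 0   0     1 ]
R1 → R1 − 20/3·R3
  [ 1  -8  0 ]
  [ 0   1  0 ]
  [ 0   0  1 ]
R1 → R1 + 8·R2
  [ 1  0  0 ]
  [ 0  1  0 ]
  [ 0  0  1 ]
Pivot columns are the columns containing a leading 1.

1, 2, 3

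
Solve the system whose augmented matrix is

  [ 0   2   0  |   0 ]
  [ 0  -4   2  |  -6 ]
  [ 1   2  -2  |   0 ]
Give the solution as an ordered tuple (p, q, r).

R1 <=> R3
R2 -> -1/4·R2
R3 -> R3 − 2·R2
R2 -> R2 + 1/2·R3
R1 -> R1 + 2·R3
R1 -> R1 − 2·R2
Reading off the last column: p = -6, q = 0, r = -3.

(-6, 0, -3)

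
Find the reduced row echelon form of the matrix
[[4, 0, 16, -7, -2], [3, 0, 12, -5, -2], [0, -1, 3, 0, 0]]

[[1, 0, 4, 0, -4], [0, 1, -3, 0, 0], [0, 0, 0, 1, -2]]

R1 := 1/4·R1
  [ 1   0   4  -7/4  -1/2 ]
  [ 3   0  12    -5    -2 ]
  [ 0  -1   3     0     0 ]
R2 := R2 − 3·R1
  [ 1   0  4  -7/4  -1/2 ]
  [ 0   0  0   1/4  -1/2 ]
  [ 0  -1  3     0     0 ]
R2 <=> R3
  [ 1   0  4  -7/4  -1/2 ]
  [ 0  -1  3     0     0 ]
  [ 0   0  0   1/4  -1/2 ]
R2 := -1·R2
  [ 1  0   4  -7/4  -1/2 ]
  [ 0  1  -3     0     0 ]
  [ 0  0   0   1/4  -1/2 ]
R3 := 4·R3
  [ 1  0   4  -7/4  -1/2 ]
  [ 0  1  -3     0     0 ]
  [ 0  0   0     1    -2 ]
R1 := R1 + 7/4·R3
  [ 1  0   4  0  -4 ]
  [ 0  1  -3  0   0 ]
  [ 0  0   0  1  -2 ]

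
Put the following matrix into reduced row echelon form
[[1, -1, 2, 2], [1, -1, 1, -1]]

[[1, -1, 0, -4], [0, 0, 1, 3]]

r2 := r2 − r1
  [ 1  -1   2   2 ]
  [ 0   0  -1  -3 ]
r2 := -1·r2
  [ 1  -1  2  2 ]
  [ 0   0  1  3 ]
r1 := r1 − 2·r2
  [ 1  -1  0  -4 ]
  [ 0   0  1   3 ]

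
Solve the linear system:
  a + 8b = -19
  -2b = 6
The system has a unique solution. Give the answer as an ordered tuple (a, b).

Form the augmented matrix and row-reduce:
  [ 1   8  |  -19 ]
  [ 0  -2  |    6 ]
r2 -> -1/2·r2
  [ 1  8  |  -19 ]
  [ 0  1  |   -3 ]
r1 -> r1 − 8·r2
  [ 1  0  |   5 ]
  [ 0  1  |  -3 ]
Reading off the last column: a = 5, b = -3.

(5, -3)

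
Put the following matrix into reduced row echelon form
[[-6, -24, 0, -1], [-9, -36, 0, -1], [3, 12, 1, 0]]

ρ1 -> -1/6·ρ1
  [  1    4  0  1/6 ]
  [ -9  -36  0   -1 ]
  [  3   12  1    0 ]
ρ2 -> ρ2 + 9·ρ1
  [ 1   4  0  1/6 ]
  [ 0   0  0  1/2 ]
  [ 3  12  1    0 ]
ρ3 -> ρ3 − 3·ρ1
  [ 1  4  0   1/6 ]
  [ 0  0  0   1/2 ]
  [ 0  0  1  -1/2 ]
ρ2 ↔ ρ3
  [ 1  4  0   1/6 ]
  [ 0  0  1  -1/2 ]
  [ 0  0  0   1/2 ]
ρ3 -> 2·ρ3
  [ 1  4  0   1/6 ]
  [ 0  0  1  -1/2 ]
  [ 0  0  0     1 ]
ρ2 -> ρ2 + 1/2·ρ3
  [ 1  4  0  1/6 ]
  [ 0  0  1    0 ]
  [ 0  0  0    1 ]
ρ1 -> ρ1 − 1/6·ρ3
  [ 1  4  0  0 ]
  [ 0  0  1  0 ]
  [ 0  0  0  1 ]

[[1, 4, 0, 0], [0, 0, 1, 0], [0, 0, 0, 1]]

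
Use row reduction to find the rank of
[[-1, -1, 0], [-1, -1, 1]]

Multiply r1 by -1.
  [  1   1  0 ]
  [ -1  -1  1 ]
Add r1 to r2.
  [ 1  1  0 ]
  [ 0  0  1 ]
The reduced form has 2 nonzero rows.

rank = 2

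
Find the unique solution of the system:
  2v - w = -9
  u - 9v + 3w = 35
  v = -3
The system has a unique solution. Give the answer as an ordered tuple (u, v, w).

(-1, -3, 3)

Form the augmented matrix and row-reduce:
  [ 0   2  -1  |  -9 ]
  [ 1  -9   3  |  35 ]
  [ 0   1   0  |  -3 ]
r1 <-> r2
r2 ← 1/2·r2
r3 ← r3 − r2
r3 ← 2·r3
r2 ← r2 + 1/2·r3
r1 ← r1 − 3·r3
r1 ← r1 + 9·r2
Reading off the last column: u = -1, v = -3, w = 3.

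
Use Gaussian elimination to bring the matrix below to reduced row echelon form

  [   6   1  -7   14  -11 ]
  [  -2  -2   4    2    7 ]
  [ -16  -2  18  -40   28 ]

R1 := 1/6·R1
  [   1  1/6  -7/6  7/3  -11/6 ]
  [  -2   -2     4    2      7 ]
  [ -16   -2    18  -40     28 ]
R2 := R2 + 2·R1
  [   1   1/6  -7/6   7/3  -11/6 ]
  [   0  -5/3   5/3  20/3   10/3 ]
  [ -16    -2    18   -40     28 ]
R3 := R3 + 16·R1
  [ 1   1/6  -7/6   7/3  -11/6 ]
  [ 0  -5/3   5/3  20/3   10/3 ]
  [ 0   2/3  -2/3  -8/3   -4/3 ]
R2 := -3/5·R2
  [ 1  1/6  -7/6   7/3  -11/6 ]
  [ 0    1    -1    -4     -2 ]
  [ 0  2/3  -2/3  -8/3   -4/3 ]
R3 := R3 − 2/3·R2
  [ 1  1/6  -7/6  7/3  -11/6 ]
  [ 0    1    -1   -4     -2 ]
  [ 0    0     0    0      0 ]
R1 := R1 − 1/6·R2
  [ 1  0  -1   3  -3/2 ]
  [ 0  1  -1  -4    -2 ]
  [ 0  0   0   0     0 ]

[[1, 0, -1, 3, -3/2], [0, 1, -1, -4, -2], [0, 0, 0, 0, 0]]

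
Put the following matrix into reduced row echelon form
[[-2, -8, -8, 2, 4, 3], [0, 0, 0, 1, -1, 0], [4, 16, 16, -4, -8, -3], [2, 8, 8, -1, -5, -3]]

Multiply r1 by -1/2.
  [ 1   4   4  -1  -2  -3/2 ]
  [ 0   0   0   1  -1     0 ]
  [ 4  16  16  -4  -8    -3 ]
  [ 2   8   8  -1  -5    -3 ]
Subtract 4 times r1 from r3.
  [ 1  4  4  -1  -2  -3/2 ]
  [ 0  0  0   1  -1     0 ]
  [ 0  0  0   0   0     3 ]
  [ 2  8  8  -1  -5    -3 ]
Subtract 2 times r1 from r4.
  [ 1  4  4  -1  -2  -3/2 ]
  [ 0  0  0   1  -1     0 ]
  [ 0  0  0   0   0     3 ]
  [ 0  0  0   1  -1     0 ]
Subtract r2 from r4.
  [ 1  4  4  -1  -2  -3/2 ]
  [ 0  0  0   1  -1     0 ]
  [ 0  0  0   0   0     3 ]
  [ 0  0  0   0   0     0 ]
Multiply r3 by 1/3.
  [ 1  4  4  -1  -2  -3/2 ]
  [ 0  0  0   1  -1     0 ]
  [ 0  0  0   0   0     1 ]
  [ 0  0  0   0   0     0 ]
Add 3/2 times r3 to r1.
  [ 1  4  4  -1  -2  0 ]
  [ 0  0  0   1  -1  0 ]
  [ 0  0  0   0   0  1 ]
  [ 0  0  0   0   0  0 ]
Add r2 to r1.
  [ 1  4  4  0  -3  0 ]
  [ 0  0  0  1  -1  0 ]
  [ 0  0  0  0   0  1 ]
  [ 0  0  0  0   0  0 ]

[[1, 4, 4, 0, -3, 0], [0, 0, 0, 1, -1, 0], [0, 0, 0, 0, 0, 1], [0, 0, 0, 0, 0, 0]]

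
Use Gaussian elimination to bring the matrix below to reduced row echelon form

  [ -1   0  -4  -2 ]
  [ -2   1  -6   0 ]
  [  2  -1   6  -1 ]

[[1, 0, 4, 0], [0, 1, 2, 0], [0, 0, 0, 1]]

R1 ← -1·R1
  [  1   0   4   2 ]
  [ -2   1  -6   0 ]
  [  2  -1   6  -1 ]
R2 ← R2 + 2·R1
  [ 1   0  4   2 ]
  [ 0   1  2   4 ]
  [ 2  -1  6  -1 ]
R3 ← R3 − 2·R1
  [ 1   0   4   2 ]
  [ 0   1   2   4 ]
  [ 0  -1  -2  -5 ]
R3 ← R3 + R2
  [ 1  0  4   2 ]
  [ 0  1  2   4 ]
  [ 0  0  0  -1 ]
R3 ← -1·R3
  [ 1  0  4  2 ]
  [ 0  1  2  4 ]
  [ 0  0  0  1 ]
R2 ← R2 − 4·R3
  [ 1  0  4  2 ]
  [ 0  1  2  0 ]
  [ 0  0  0  1 ]
R1 ← R1 − 2·R3
  [ 1  0  4  0 ]
  [ 0  1  2  0 ]
  [ 0  0  0  1 ]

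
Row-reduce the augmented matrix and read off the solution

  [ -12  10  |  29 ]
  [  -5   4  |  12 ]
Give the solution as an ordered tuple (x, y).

Multiply r1 by -1/12.
Add 5 times r1 to r2.
Multiply r2 by -6.
Add 5/6 times r2 to r1.
Reading off the last column: x = -2, y = 1/2.

(-2, 1/2)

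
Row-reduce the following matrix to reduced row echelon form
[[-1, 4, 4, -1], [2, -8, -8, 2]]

Multiply R1 by -1.
  [ 1  -4  -4  1 ]
  [ 2  -8  -8  2 ]
Subtract 2 times R1 from R2.
  [ 1  -4  -4  1 ]
  [ 0   0   0  0 ]

[[1, -4, -4, 1], [0, 0, 0, 0]]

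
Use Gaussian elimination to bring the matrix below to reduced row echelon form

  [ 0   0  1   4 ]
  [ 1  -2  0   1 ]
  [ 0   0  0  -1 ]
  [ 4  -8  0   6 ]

r1 <=> r2
  [ 1  -2  0   1 ]
  [ 0   0  1   4 ]
  [ 0   0  0  -1 ]
  [ 4  -8  0   6 ]
r4 := r4 − 4·r1
  [ 1  -2  0   1 ]
  [ 0   0  1   4 ]
  [ 0   0  0  -1 ]
  [ 0   0  0   2 ]
r3 := -1·r3
  [ 1  -2  0  1 ]
  [ 0   0  1  4 ]
  [ 0   0  0  1 ]
  [ 0   0  0  2 ]
r4 := r4 − 2·r3
  [ 1  -2  0  1 ]
  [ 0   0  1  4 ]
  [ 0   0  0  1 ]
  [ 0   0  0  0 ]
r2 := r2 − 4·r3
  [ 1  -2  0  1 ]
  [ 0   0  1  0 ]
  [ 0   0  0  1 ]
  [ 0   0  0  0 ]
r1 := r1 − r3
  [ 1  -2  0  0 ]
  [ 0   0  1  0 ]
  [ 0   0  0  1 ]
  [ 0   0  0  0 ]

[[1, -2, 0, 0], [0, 0, 1, 0], [0, 0, 0, 1], [0, 0, 0, 0]]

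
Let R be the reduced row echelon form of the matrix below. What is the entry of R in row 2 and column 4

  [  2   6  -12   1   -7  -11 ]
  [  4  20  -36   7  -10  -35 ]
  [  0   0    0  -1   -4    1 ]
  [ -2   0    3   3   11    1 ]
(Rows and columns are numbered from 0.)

4

R1 := 1/2·R1
  [  1   3   -6  1/2  -7/2  -11/2 ]
  [  4  20  -36    7   -10    -35 ]
  [  0   0    0   -1    -4      1 ]
  [ -2   0    3    3    11      1 ]
R2 := R2 − 4·R1
  [  1  3   -6  1/2  -7/2  -11/2 ]
  [  0  8  -12    5     4    -13 ]
  [  0  0    0   -1    -4      1 ]
  [ -2  0    3    3    11      1 ]
R4 := R4 + 2·R1
  [ 1  3   -6  1/2  -7/2  -11/2 ]
  [ 0  8  -12    5     4    -13 ]
  [ 0  0    0   -1    -4      1 ]
  [ 0  6   -9    4     4    -10 ]
R2 := 1/8·R2
  [ 1  3    -6  1/2  -7/2  -11/2 ]
  [ 0  1  -3/2  5/8   1/2  -13/8 ]
  [ 0  0     0   -1    -4      1 ]
  [ 0  6    -9    4     4    -10 ]
R4 := R4 − 6·R2
  [ 1  3    -6  1/2  -7/2  -11/2 ]
  [ 0  1  -3/2  5/8   1/2  -13/8 ]
  [ 0  0     0   -1    -4      1 ]
  [ 0  0     0  1/4     1   -1/4 ]
R3 := -1·R3
  [ 1  3    -6  1/2  -7/2  -11/2 ]
  [ 0  1  -3/2  5/8   1/2  -13/8 ]
  [ 0  0     0    1     4     -1 ]
  [ 0  0     0  1/4     1   -1/4 ]
R4 := R4 − 1/4·R3
  [ 1  3    -6  1/2  -7/2  -11/2 ]
  [ 0  1  -3/2  5/8   1/2  -13/8 ]
  [ 0  0     0    1     4     -1 ]
  [ 0  0     0    0     0      0 ]
R2 := R2 − 5/8·R3
  [ 1  3    -6  1/2  -7/2  -11/2 ]
  [ 0  1  -3/2    0    -2     -1 ]
  [ 0  0     0    1     4     -1 ]
  [ 0  0     0    0     0      0 ]
R1 := R1 − 1/2·R3
  [ 1  3    -6  0  -11/2  -5 ]
  [ 0  1  -3/2  0     -2  -1 ]
  [ 0  0     0  1      4  -1 ]
  [ 0  0     0  0      0   0 ]
R1 := R1 − 3·R2
  [ 1  0  -3/2  0  1/2  -2 ]
  [ 0  1  -3/2  0   -2  -1 ]
  [ 0  0     0  1    4  -1 ]
  [ 0  0     0  0    0   0 ]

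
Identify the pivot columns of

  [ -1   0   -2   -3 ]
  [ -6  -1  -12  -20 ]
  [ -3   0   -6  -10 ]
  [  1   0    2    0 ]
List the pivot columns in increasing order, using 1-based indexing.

1, 2, 4

R1 → -1·R1
  [  1   0    2    3 ]
  [ -6  -1  -12  -20 ]
  [ -3   0   -6  -10 ]
  [  1   0    2    0 ]
R2 → R2 + 6·R1
  [  1   0   2    3 ]
  [  0  -1   0   -2 ]
  [ -3   0  -6  -10 ]
  [  1   0   2    0 ]
R3 → R3 + 3·R1
  [ 1   0  2   3 ]
  [ 0  -1  0  -2 ]
  [ 0   0  0  -1 ]
  [ 1   0  2   0 ]
R4 → R4 − R1
  [ 1   0  2   3 ]
  [ 0  -1  0  -2 ]
  [ 0   0  0  -1 ]
  [ 0   0  0  -3 ]
R2 → -1·R2
  [ 1  0  2   3 ]
  [ 0  1  0   2 ]
  [ 0  0  0  -1 ]
  [ 0  0  0  -3 ]
R3 → -1·R3
  [ 1  0  2   3 ]
  [ 0  1  0   2 ]
  [ 0  0  0   1 ]
  [ 0  0  0  -3 ]
R4 → R4 + 3·R3
  [ 1  0  2  3 ]
  [ 0  1  0  2 ]
  [ 0  0  0  1 ]
  [ 0  0  0  0 ]
R2 → R2 − 2·R3
  [ 1  0  2  3 ]
  [ 0  1  0  0 ]
  [ 0  0  0  1 ]
  [ 0  0  0  0 ]
R1 → R1 − 3·R3
  [ 1  0  2  0 ]
  [ 0  1  0  0 ]
  [ 0  0  0  1 ]
  [ 0  0  0  0 ]
Pivot columns are the columns containing a leading 1.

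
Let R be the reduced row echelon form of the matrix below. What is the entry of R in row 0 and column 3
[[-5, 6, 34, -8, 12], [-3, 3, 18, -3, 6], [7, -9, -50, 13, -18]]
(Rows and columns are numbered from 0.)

-2

Multiply ρ1 by -1/5.
  [  1  -6/5  -34/5  8/5  -12/5 ]
  [ -3     3     18   -3      6 ]
  [  7    -9    -50   13    -18 ]
Add 3 times ρ1 to ρ2.
  [ 1  -6/5  -34/5  8/5  -12/5 ]
  [ 0  -3/5  -12/5  9/5   -6/5 ]
  [ 7    -9    -50   13    -18 ]
Subtract 7 times ρ1 from ρ3.
  [ 1  -6/5  -34/5  8/5  -12/5 ]
  [ 0  -3/5  -12/5  9/5   -6/5 ]
  [ 0  -3/5  -12/5  9/5   -6/5 ]
Multiply ρ2 by -5/3.
  [ 1  -6/5  -34/5  8/5  -12/5 ]
  [ 0     1      4   -3      2 ]
  [ 0  -3/5  -12/5  9/5   -6/5 ]
Add 3/5 times ρ2 to ρ3.
  [ 1  -6/5  -34/5  8/5  -12/5 ]
  [ 0     1      4   -3      2 ]
  [ 0     0      0    0      0 ]
Add 6/5 times ρ2 to ρ1.
  [ 1  0  -2  -2  0 ]
  [ 0  1   4  -3  2 ]
  [ 0  0   0   0  0 ]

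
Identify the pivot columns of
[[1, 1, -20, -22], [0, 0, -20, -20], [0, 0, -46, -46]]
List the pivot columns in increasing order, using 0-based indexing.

0, 2

r2 -> -1/20·r2
  [ 1  1  -20  -22 ]
  [ 0  0    1    1 ]
  [ 0  0  -46  -46 ]
r3 -> r3 + 46·r2
  [ 1  1  -20  -22 ]
  [ 0  0    1    1 ]
  [ 0  0    0    0 ]
r1 -> r1 + 20·r2
  [ 1  1  0  -2 ]
  [ 0  0  1   1 ]
  [ 0  0  0   0 ]
Pivot columns are the columns containing a leading 1.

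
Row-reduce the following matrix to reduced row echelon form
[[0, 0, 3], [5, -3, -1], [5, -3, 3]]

[[1, -3/5, 0], [0, 0, 1], [0, 0, 0]]

ρ1 <=> ρ2
  [ 5  -3  -1 ]
  [ 0   0   3 ]
  [ 5  -3   3 ]
ρ1 → 1/5·ρ1
  [ 1  -3/5  -1/5 ]
  [ 0     0     3 ]
  [ 5    -3     3 ]
ρ3 → ρ3 − 5·ρ1
  [ 1  -3/5  -1/5 ]
  [ 0     0     3 ]
  [ 0     0     4 ]
ρ2 → 1/3·ρ2
  [ 1  -3/5  -1/5 ]
  [ 0     0     1 ]
  [ 0     0     4 ]
ρ3 → ρ3 − 4·ρ2
  [ 1  -3/5  -1/5 ]
  [ 0     0     1 ]
  [ 0     0     0 ]
ρ1 → ρ1 + 1/5·ρ2
  [ 1  -3/5  0 ]
  [ 0     0  1 ]
  [ 0     0  0 ]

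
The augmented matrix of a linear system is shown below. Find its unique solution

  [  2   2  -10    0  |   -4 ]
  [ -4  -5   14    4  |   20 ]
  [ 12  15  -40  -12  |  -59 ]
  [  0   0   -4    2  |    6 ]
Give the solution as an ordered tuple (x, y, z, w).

Multiply ρ1 by 1/2.
  [  1   1   -5    0  |   -2 ]
  [ -4  -5   14    4  |   20 ]
  [ 12  15  -40  -12  |  -59 ]
  [  0   0   -4    2  |    6 ]
Add 4 times ρ1 to ρ2.
  [  1   1   -5    0  |   -2 ]
  [  0  -1   -6    4  |   12 ]
  [ 12  15  -40  -12  |  -59 ]
  [  0   0   -4    2  |    6 ]
Subtract 12 times ρ1 from ρ3.
  [ 1   1  -5    0  |   -2 ]
  [ 0  -1  -6    4  |   12 ]
  [ 0   3  20  -12  |  -35 ]
  [ 0   0  -4    2  |    6 ]
Multiply ρ2 by -1.
  [ 1  1  -5    0  |   -2 ]
  [ 0  1   6   -4  |  -12 ]
  [ 0  3  20  -12  |  -35 ]
  [ 0  0  -4    2  |    6 ]
Subtract 3 times ρ2 from ρ3.
  [ 1  1  -5   0  |   -2 ]
  [ 0  1   6  -4  |  -12 ]
  [ 0  0   2   0  |    1 ]
  [ 0  0  -4   2  |    6 ]
Multiply ρ3 by 1/2.
  [ 1  1  -5   0  |   -2 ]
  [ 0  1   6  -4  |  -12 ]
  [ 0  0   1   0  |  1/2 ]
  [ 0  0  -4   2  |    6 ]
Add 4 times ρ3 to ρ4.
  [ 1  1  -5   0  |   -2 ]
  [ 0  1   6  -4  |  -12 ]
  [ 0  0   1   0  |  1/2 ]
  [ 0  0   0   2  |    8 ]
Multiply ρ4 by 1/2.
  [ 1  1  -5   0  |   -2 ]
  [ 0  1   6  -4  |  -12 ]
  [ 0  0   1   0  |  1/2 ]
  [ 0  0   0   1  |    4 ]
Add 4 times ρ4 to ρ2.
  [ 1  1  -5  0  |   -2 ]
  [ 0  1   6  0  |    4 ]
  [ 0  0   1  0  |  1/2 ]
  [ 0  0   0  1  |    4 ]
Subtract 6 times ρ3 from ρ2.
  [ 1  1  -5  0  |   -2 ]
  [ 0  1   0  0  |    1 ]
  [ 0  0   1  0  |  1/2 ]
  [ 0  0   0  1  |    4 ]
Add 5 times ρ3 to ρ1.
  [ 1  1  0  0  |  1/2 ]
  [ 0  1  0  0  |    1 ]
  [ 0  0  1  0  |  1/2 ]
  [ 0  0  0  1  |    4 ]
Subtract ρ2 from ρ1.
  [ 1  0  0  0  |  -1/2 ]
  [ 0  1  0  0  |     1 ]
  [ 0  0  1  0  |   1/2 ]
  [ 0  0  0  1  |     4 ]
Reading off the last column: x = -1/2, y = 1, z = 1/2, w = 4.

(-1/2, 1, 1/2, 4)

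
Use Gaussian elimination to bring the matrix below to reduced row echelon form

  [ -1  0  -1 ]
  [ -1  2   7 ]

[[1, 0, 1], [0, 1, 4]]

R1 := -1·R1
R2 := R2 + R1
R2 := 1/2·R2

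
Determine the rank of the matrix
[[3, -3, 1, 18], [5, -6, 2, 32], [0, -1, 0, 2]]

R1 -> 1/3·R1
  [ 1  -1  1/3   6 ]
  [ 5  -6    2  32 ]
  [ 0  -1    0   2 ]
R2 -> R2 − 5·R1
  [ 1  -1  1/3  6 ]
  [ 0  -1  1/3  2 ]
  [ 0  -1    0  2 ]
R2 -> -1·R2
  [ 1  -1   1/3   6 ]
  [ 0   1  -1/3  -2 ]
  [ 0  -1     0   2 ]
R3 -> R3 + R2
  [ 1  -1   1/3   6 ]
  [ 0   1  -1/3  -2 ]
  [ 0   0  -1/3   0 ]
R3 -> -3·R3
  [ 1  -1   1/3   6 ]
  [ 0   1  -1/3  -2 ]
  [ 0   0     1   0 ]
R2 -> R2 + 1/3·R3
  [ 1  -1  1/3   6 ]
  [ 0   1    0  -2 ]
  [ 0   0    1   0 ]
R1 -> R1 − 1/3·R3
  [ 1  -1  0   6 ]
  [ 0   1  0  -2 ]
  [ 0   0  1   0 ]
R1 -> R1 + R2
  [ 1  0  0   4 ]
  [ 0  1  0  -2 ]
  [ 0  0  1   0 ]
The reduced form has 3 nonzero rows.

rank = 3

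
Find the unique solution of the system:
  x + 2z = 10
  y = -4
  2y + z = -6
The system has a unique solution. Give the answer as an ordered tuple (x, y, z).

(6, -4, 2)

Form the augmented matrix and row-reduce:
  [ 1  0  2  |  10 ]
  [ 0  1  0  |  -4 ]
  [ 0  2  1  |  -6 ]
R3 → R3 − 2·R2
  [ 1  0  2  |  10 ]
  [ 0  1  0  |  -4 ]
  [ 0  0  1  |   2 ]
R1 → R1 − 2·R3
  [ 1  0  0  |   6 ]
  [ 0  1  0  |  -4 ]
  [ 0  0  1  |   2 ]
Reading off the last column: x = 6, y = -4, z = 2.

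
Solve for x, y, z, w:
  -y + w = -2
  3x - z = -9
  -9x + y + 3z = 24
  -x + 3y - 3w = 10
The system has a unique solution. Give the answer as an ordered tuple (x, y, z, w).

Form the augmented matrix and row-reduce:
  [  0  -1   0   1  |  -2 ]
  [  3   0  -1   0  |  -9 ]
  [ -9   1   3   0  |  24 ]
  [ -1   3   0  -3  |  10 ]
R1 <-> R2
  [  3   0  -1   0  |  -9 ]
  [  0  -1   0   1  |  -2 ]
  [ -9   1   3   0  |  24 ]
  [ -1   3   0  -3  |  10 ]
R1 := 1/3·R1
  [  1   0  -1/3   0  |  -3 ]
  [  0  -1     0   1  |  -2 ]
  [ -9   1     3   0  |  24 ]
  [ -1   3     0  -3  |  10 ]
R3 := R3 + 9·R1
  [  1   0  -1/3   0  |  -3 ]
  [  0  -1     0   1  |  -2 ]
  [  0   1     0   0  |  -3 ]
  [ -1   3     0  -3  |  10 ]
R4 := R4 + R1
  [ 1   0  -1/3   0  |  -3 ]
  [ 0  -1     0   1  |  -2 ]
  [ 0   1     0   0  |  -3 ]
  [ 0   3  -1/3  -3  |   7 ]
R2 := -1·R2
  [ 1  0  -1/3   0  |  -3 ]
  [ 0  1     0  -1  |   2 ]
  [ 0  1     0   0  |  -3 ]
  [ 0  3  -1/3  -3  |   7 ]
R3 := R3 − R2
  [ 1  0  -1/3   0  |  -3 ]
  [ 0  1     0  -1  |   2 ]
  [ 0  0     0   1  |  -5 ]
  [ 0  3  -1/3  -3  |   7 ]
R4 := R4 − 3·R2
  [ 1  0  -1/3   0  |  -3 ]
  [ 0  1     0  -1  |   2 ]
  [ 0  0     0   1  |  -5 ]
  [ 0  0  -1/3   0  |   1 ]
R3 <-> R4
  [ 1  0  -1/3   0  |  -3 ]
  [ 0  1     0  -1  |   2 ]
  [ 0  0  -1/3   0  |   1 ]
  [ 0  0     0   1  |  -5 ]
R3 := -3·R3
  [ 1  0  -1/3   0  |  -3 ]
  [ 0  1     0  -1  |   2 ]
  [ 0  0     1   0  |  -3 ]
  [ 0  0     0   1  |  -5 ]
R2 := R2 + R4
  [ 1  0  -1/3  0  |  -3 ]
  [ 0  1     0  0  |  -3 ]
  [ 0  0     1  0  |  -3 ]
  [ 0  0     0  1  |  -5 ]
R1 := R1 + 1/3·R3
  [ 1  0  0  0  |  -4 ]
  [ 0  1  0  0  |  -3 ]
  [ 0  0  1  0  |  -3 ]
  [ 0  0  0  1  |  -5 ]
Reading off the last column: x = -4, y = -3, z = -3, w = -5.

(-4, -3, -3, -5)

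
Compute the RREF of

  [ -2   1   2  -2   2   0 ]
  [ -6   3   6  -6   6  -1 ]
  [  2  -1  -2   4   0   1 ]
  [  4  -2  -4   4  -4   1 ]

[[1, -1/2, -1, 0, -2, 0], [0, 0, 0, 1, 1, 0], [0, 0, 0, 0, 0, 1], [0, 0, 0, 0, 0, 0]]

R1 := -1/2·R1
  [  1  -1/2  -1   1  -1   0 ]
  [ -6     3   6  -6   6  -1 ]
  [  2    -1  -2   4   0   1 ]
  [  4    -2  -4   4  -4   1 ]
R2 := R2 + 6·R1
  [ 1  -1/2  -1  1  -1   0 ]
  [ 0     0   0  0   0  -1 ]
  [ 2    -1  -2  4   0   1 ]
  [ 4    -2  -4  4  -4   1 ]
R3 := R3 − 2·R1
  [ 1  -1/2  -1  1  -1   0 ]
  [ 0     0   0  0   0  -1 ]
  [ 0     0   0  2   2   1 ]
  [ 4    -2  -4  4  -4   1 ]
R4 := R4 − 4·R1
  [ 1  -1/2  -1  1  -1   0 ]
  [ 0     0   0  0   0  -1 ]
  [ 0     0   0  2   2   1 ]
  [ 0     0   0  0   0   1 ]
R2 ↔ R3
  [ 1  -1/2  -1  1  -1   0 ]
  [ 0     0   0  2   2   1 ]
  [ 0     0   0  0   0  -1 ]
  [ 0     0   0  0   0   1 ]
R2 := 1/2·R2
  [ 1  -1/2  -1  1  -1    0 ]
  [ 0     0   0  1   1  1/2 ]
  [ 0     0   0  0   0   -1 ]
  [ 0     0   0  0   0    1 ]
R3 := -1·R3
  [ 1  -1/2  -1  1  -1    0 ]
  [ 0     0   0  1   1  1/2 ]
  [ 0     0   0  0   0    1 ]
  [ 0     0   0  0   0    1 ]
R4 := R4 − R3
  [ 1  -1/2  -1  1  -1    0 ]
  [ 0     0   0  1   1  1/2 ]
  [ 0     0   0  0   0    1 ]
  [ 0     0   0  0   0    0 ]
R2 := R2 − 1/2·R3
  [ 1  -1/2  -1  1  -1  0 ]
  [ 0     0   0  1   1  0 ]
  [ 0     0   0  0   0  1 ]
  [ 0     0   0  0   0  0 ]
R1 := R1 − R2
  [ 1  -1/2  -1  0  -2  0 ]
  [ 0     0   0  1   1  0 ]
  [ 0     0   0  0   0  1 ]
  [ 0     0   0  0   0  0 ]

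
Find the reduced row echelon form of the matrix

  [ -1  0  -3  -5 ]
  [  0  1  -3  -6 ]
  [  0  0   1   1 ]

[[1, 0, 0, 2], [0, 1, 0, -3], [0, 0, 1, 1]]

R1 -> -1·R1
R2 -> R2 + 3·R3
R1 -> R1 − 3·R3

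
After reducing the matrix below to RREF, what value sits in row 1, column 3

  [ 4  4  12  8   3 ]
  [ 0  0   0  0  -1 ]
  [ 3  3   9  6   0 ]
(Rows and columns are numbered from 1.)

R1 -> 1/4·R1
R3 -> R3 − 3·R1
R2 -> -1·R2
R3 -> R3 + 9/4·R2
R1 -> R1 − 3/4·R2

3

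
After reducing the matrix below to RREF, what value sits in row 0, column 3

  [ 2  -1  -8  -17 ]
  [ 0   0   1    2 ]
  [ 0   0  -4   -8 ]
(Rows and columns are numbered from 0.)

r1 → 1/2·r1
  [ 1  -1/2  -4  -17/2 ]
  [ 0     0   1      2 ]
  [ 0     0  -4     -8 ]
r3 → r3 + 4·r2
  [ 1  -1/2  -4  -17/2 ]
  [ 0     0   1      2 ]
  [ 0     0   0      0 ]
r1 → r1 + 4·r2
  [ 1  -1/2  0  -1/2 ]
  [ 0     0  1     2 ]
  [ 0     0  0     0 ]

-1/2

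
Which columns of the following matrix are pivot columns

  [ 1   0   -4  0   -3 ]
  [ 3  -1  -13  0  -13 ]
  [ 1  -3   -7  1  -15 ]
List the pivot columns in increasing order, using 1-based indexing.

R2 ← R2 − 3·R1
  [ 1   0  -4  0   -3 ]
  [ 0  -1  -1  0   -4 ]
  [ 1  -3  -7  1  -15 ]
R3 ← R3 − R1
  [ 1   0  -4  0   -3 ]
  [ 0  -1  -1  0   -4 ]
  [ 0  -3  -3  1  -12 ]
R2 ← -1·R2
  [ 1   0  -4  0   -3 ]
  [ 0   1   1  0    4 ]
  [ 0  -3  -3  1  -12 ]
R3 ← R3 + 3·R2
  [ 1  0  -4  0  -3 ]
  [ 0  1   1  0   4 ]
  [ 0  0   0  1   0 ]
Pivot columns are the columns containing a leading 1.

1, 2, 4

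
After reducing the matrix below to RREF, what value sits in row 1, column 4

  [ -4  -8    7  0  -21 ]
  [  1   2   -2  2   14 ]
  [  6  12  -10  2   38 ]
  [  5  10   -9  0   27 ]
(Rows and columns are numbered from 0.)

r1 ← -1/4·r1
  [ 1   2  -7/4  0  21/4 ]
  [ 1   2    -2  2    14 ]
  [ 6  12   -10  2    38 ]
  [ 5  10    -9  0    27 ]
r2 ← r2 − r1
  [ 1   2  -7/4  0  21/4 ]
  [ 0   0  -1/4  2  35/4 ]
  [ 6  12   -10  2    38 ]
  [ 5  10    -9  0    27 ]
r3 ← r3 − 6·r1
  [ 1   2  -7/4  0  21/4 ]
  [ 0   0  -1/4  2  35/4 ]
  [ 0   0   1/2  2  13/2 ]
  [ 5  10    -9  0    27 ]
r4 ← r4 − 5·r1
  [ 1  2  -7/4  0  21/4 ]
  [ 0  0  -1/4  2  35/4 ]
  [ 0  0   1/2  2  13/2 ]
  [ 0  0  -1/4  0   3/4 ]
r2 ← -4·r2
  [ 1  2  -7/4   0  21/4 ]
  [ 0  0     1  -8   -35 ]
  [ 0  0   1/2   2  13/2 ]
  [ 0  0  -1/4   0   3/4 ]
r3 ← r3 − 1/2·r2
  [ 1  2  -7/4   0  21/4 ]
  [ 0  0     1  -8   -35 ]
  [ 0  0     0   6    24 ]
  [ 0  0  -1/4   0   3/4 ]
r4 ← r4 + 1/4·r2
  [ 1  2  -7/4   0  21/4 ]
  [ 0  0     1  -8   -35 ]
  [ 0  0     0   6    24 ]
  [ 0  0     0  -2    -8 ]
r3 ← 1/6·r3
  [ 1  2  -7/4   0  21/4 ]
  [ 0  0     1  -8   -35 ]
  [ 0  0     0   1     4 ]
  [ 0  0     0  -2    -8 ]
r4 ← r4 + 2·r3
  [ 1  2  -7/4   0  21/4 ]
  [ 0  0     1  -8   -35 ]
  [ 0  0     0   1     4 ]
  [ 0  0     0   0     0 ]
r2 ← r2 + 8·r3
  [ 1  2  -7/4  0  21/4 ]
  [ 0  0     1  0    -3 ]
  [ 0  0     0  1     4 ]
  [ 0  0     0  0     0 ]
r1 ← r1 + 7/4·r2
  [ 1  2  0  0   0 ]
  [ 0  0  1  0  -3 ]
  [ 0  0  0  1   4 ]
  [ 0  0  0  0   0 ]

-3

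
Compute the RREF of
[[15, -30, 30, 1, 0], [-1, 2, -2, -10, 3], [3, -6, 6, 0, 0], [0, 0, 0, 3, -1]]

[[1, -2, 2, 0, 0], [0, 0, 0, 1, 0], [0, 0, 0, 0, 1], [0, 0, 0, 0, 0]]

ρ1 := 1/15·ρ1
  [  1  -2   2  1/15   0 ]
  [ -1   2  -2   -10   3 ]
  [  3  -6   6     0   0 ]
  [  0   0   0     3  -1 ]
ρ2 := ρ2 + ρ1
  [ 1  -2  2     1/15   0 ]
  [ 0   0  0  -149/15   3 ]
  [ 3  -6  6        0   0 ]
  [ 0   0  0        3  -1 ]
ρ3 := ρ3 − 3·ρ1
  [ 1  -2  2     1/15   0 ]
  [ 0   0  0  -149/15   3 ]
  [ 0   0  0     -1/5   0 ]
  [ 0   0  0        3  -1 ]
ρ2 := -15/149·ρ2
  [ 1  -2  2  1/15        0 ]
  [ 0   0  0     1  -45/149 ]
  [ 0   0  0  -1/5        0 ]
  [ 0   0  0     3       -1 ]
ρ3 := ρ3 + 1/5·ρ2
  [ 1  -2  2  1/15        0 ]
  [ 0   0  0     1  -45/149 ]
  [ 0   0  0     0   -9/149 ]
  [ 0   0  0     3       -1 ]
ρ4 := ρ4 − 3·ρ2
  [ 1  -2  2  1/15        0 ]
  [ 0   0  0     1  -45/149 ]
  [ 0   0  0     0   -9/149 ]
  [ 0   0  0     0  -14/149 ]
ρ3 := -149/9·ρ3
  [ 1  -2  2  1/15        0 ]
  [ 0   0  0     1  -45/149 ]
  [ 0   0  0     0        1 ]
  [ 0   0  0     0  -14/149 ]
ρ4 := ρ4 + 14/149·ρ3
  [ 1  -2  2  1/15        0 ]
  [ 0   0  0     1  -45/149 ]
  [ 0   0  0     0        1 ]
  [ 0   0  0     0        0 ]
ρ2 := ρ2 + 45/149·ρ3
  [ 1  -2  2  1/15  0 ]
  [ 0   0  0     1  0 ]
  [ 0   0  0     0  1 ]
  [ 0   0  0     0  0 ]
ρ1 := ρ1 − 1/15·ρ2
  [ 1  -2  2  0  0 ]
  [ 0   0  0  1  0 ]
  [ 0   0  0  0  1 ]
  [ 0   0  0  0  0 ]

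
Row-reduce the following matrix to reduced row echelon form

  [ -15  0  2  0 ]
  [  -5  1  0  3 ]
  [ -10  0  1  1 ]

R1 → -1/15·R1
  [   1  0  -2/15  0 ]
  [  -5  1      0  3 ]
  [ -10  0      1  1 ]
R2 → R2 + 5·R1
  [   1  0  -2/15  0 ]
  [   0  1   -2/3  3 ]
  [ -10  0      1  1 ]
R3 → R3 + 10·R1
  [ 1  0  -2/15  0 ]
  [ 0  1   -2/3  3 ]
  [ 0  0   -1/3  1 ]
R3 → -3·R3
  [ 1  0  -2/15   0 ]
  [ 0  1   -2/3   3 ]
  [ 0  0      1  -3 ]
R2 → R2 + 2/3·R3
  [ 1  0  -2/15   0 ]
  [ 0  1      0   1 ]
  [ 0  0      1  -3 ]
R1 → R1 + 2/15·R3
  [ 1  0  0  -2/5 ]
  [ 0  1  0     1 ]
  [ 0  0  1    -3 ]

[[1, 0, 0, -2/5], [0, 1, 0, 1], [0, 0, 1, -3]]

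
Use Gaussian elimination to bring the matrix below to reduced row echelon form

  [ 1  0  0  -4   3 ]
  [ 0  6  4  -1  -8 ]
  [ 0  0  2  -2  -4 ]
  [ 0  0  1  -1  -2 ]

Multiply r2 by 1/6.
  [ 1  0    0    -4     3 ]
  [ 0  1  2/3  -1/6  -4/3 ]
  [ 0  0    2    -2    -4 ]
  [ 0  0    1    -1    -2 ]
Multiply r3 by 1/2.
  [ 1  0    0    -4     3 ]
  [ 0  1  2/3  -1/6  -4/3 ]
  [ 0  0    1    -1    -2 ]
  [ 0  0    1    -1    -2 ]
Subtract r3 from r4.
  [ 1  0    0    -4     3 ]
  [ 0  1  2/3  -1/6  -4/3 ]
  [ 0  0    1    -1    -2 ]
  [ 0  0    0     0     0 ]
Subtract 2/3 times r3 from r2.
  [ 1  0  0   -4   3 ]
  [ 0  1  0  1/2   0 ]
  [ 0  0  1   -1  -2 ]
  [ 0  0  0    0   0 ]

[[1, 0, 0, -4, 3], [0, 1, 0, 1/2, 0], [0, 0, 1, -1, -2], [0, 0, 0, 0, 0]]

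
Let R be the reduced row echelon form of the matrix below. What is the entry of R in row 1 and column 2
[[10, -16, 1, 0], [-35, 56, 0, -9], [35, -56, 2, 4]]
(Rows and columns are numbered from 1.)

r1 := 1/10·r1
  [   1  -8/5  1/10   0 ]
  [ -35    56     0  -9 ]
  [  35   -56     2   4 ]
r2 := r2 + 35·r1
  [  1  -8/5  1/10   0 ]
  [  0     0   7/2  -9 ]
  [ 35   -56     2   4 ]
r3 := r3 − 35·r1
  [ 1  -8/5  1/10   0 ]
  [ 0     0   7/2  -9 ]
  [ 0     0  -3/2   4 ]
r2 := 2/7·r2
  [ 1  -8/5  1/10      0 ]
  [ 0     0     1  -18/7 ]
  [ 0     0  -3/2      4 ]
r3 := r3 + 3/2·r2
  [ 1  -8/5  1/10      0 ]
  [ 0     0     1  -18/7 ]
  [ 0     0     0    1/7 ]
r3 := 7·r3
  [ 1  -8/5  1/10      0 ]
  [ 0     0     1  -18/7 ]
  [ 0     0     0      1 ]
r2 := r2 + 18/7·r3
  [ 1  -8/5  1/10  0 ]
  [ 0     0     1  0 ]
  [ 0     0     0  1 ]
r1 := r1 − 1/10·r2
  [ 1  -8/5  0  0 ]
  [ 0     0  1  0 ]
  [ 0     0  0  1 ]

-8/5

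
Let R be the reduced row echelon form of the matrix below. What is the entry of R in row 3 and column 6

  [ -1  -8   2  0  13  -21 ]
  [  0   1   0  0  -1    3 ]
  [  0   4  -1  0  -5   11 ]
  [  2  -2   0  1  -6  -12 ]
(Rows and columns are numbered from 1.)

1

R1 := -1·R1
  [ 1   8  -2  0  -13   21 ]
  [ 0   1   0  0   -1    3 ]
  [ 0   4  -1  0   -5   11 ]
  [ 2  -2   0  1   -6  -12 ]
R4 := R4 − 2·R1
  [ 1    8  -2  0  -13   21 ]
  [ 0    1   0  0   -1    3 ]
  [ 0    4  -1  0   -5   11 ]
  [ 0  -18   4  1   20  -54 ]
R3 := R3 − 4·R2
  [ 1    8  -2  0  -13   21 ]
  [ 0    1   0  0   -1    3 ]
  [ 0    0  -1  0   -1   -1 ]
  [ 0  -18   4  1   20  -54 ]
R4 := R4 + 18·R2
  [ 1  8  -2  0  -13  21 ]
  [ 0  1   0  0   -1   3 ]
  [ 0  0  -1  0   -1  -1 ]
  [ 0  0   4  1    2   0 ]
R3 := -1·R3
  [ 1  8  -2  0  -13  21 ]
  [ 0  1   0  0   -1   3 ]
  [ 0  0   1  0    1   1 ]
  [ 0  0   4  1    2   0 ]
R4 := R4 − 4·R3
  [ 1  8  -2  0  -13  21 ]
  [ 0  1   0  0   -1   3 ]
  [ 0  0   1  0    1   1 ]
  [ 0  0   0  1   -2  -4 ]
R1 := R1 + 2·R3
  [ 1  8  0  0  -11  23 ]
  [ 0  1  0  0   -1   3 ]
  [ 0  0  1  0    1   1 ]
  [ 0  0  0  1   -2  -4 ]
R1 := R1 − 8·R2
  [ 1  0  0  0  -3  -1 ]
  [ 0  1  0  0  -1   3 ]
  [ 0  0  1  0   1   1 ]
  [ 0  0  0  1  -2  -4 ]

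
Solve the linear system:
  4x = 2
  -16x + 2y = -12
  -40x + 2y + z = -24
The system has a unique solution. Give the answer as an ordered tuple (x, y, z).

(1/2, -2, 0)

Form the augmented matrix and row-reduce:
  [   4  0  0  |    2 ]
  [ -16  2  0  |  -12 ]
  [ -40  2  1  |  -24 ]
R1 ← 1/4·R1
  [   1  0  0  |  1/2 ]
  [ -16  2  0  |  -12 ]
  [ -40  2  1  |  -24 ]
R2 ← R2 + 16·R1
  [   1  0  0  |  1/2 ]
  [   0  2  0  |   -4 ]
  [ -40  2  1  |  -24 ]
R3 ← R3 + 40·R1
  [ 1  0  0  |  1/2 ]
  [ 0  2  0  |   -4 ]
  [ 0  2  1  |   -4 ]
R2 ← 1/2·R2
  [ 1  0  0  |  1/2 ]
  [ 0  1  0  |   -2 ]
  [ 0  2  1  |   -4 ]
R3 ← R3 − 2·R2
  [ 1  0  0  |  1/2 ]
  [ 0  1  0  |   -2 ]
  [ 0  0  1  |    0 ]
Reading off the last column: x = 1/2, y = -2, z = 0.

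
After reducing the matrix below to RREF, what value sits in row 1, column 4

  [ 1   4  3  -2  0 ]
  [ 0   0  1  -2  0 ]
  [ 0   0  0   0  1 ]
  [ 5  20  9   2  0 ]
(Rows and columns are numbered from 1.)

4

R4 -> R4 − 5·R1
  [ 1  4   3  -2  0 ]
  [ 0  0   1  -2  0 ]
  [ 0  0   0   0  1 ]
  [ 0  0  -6  12  0 ]
R4 -> R4 + 6·R2
  [ 1  4  3  -2  0 ]
  [ 0  0  1  -2  0 ]
  [ 0  0  0   0  1 ]
  [ 0  0  0   0  0 ]
R1 -> R1 − 3·R2
  [ 1  4  0   4  0 ]
  [ 0  0  1  -2  0 ]
  [ 0  0  0   0  1 ]
  [ 0  0  0   0  0 ]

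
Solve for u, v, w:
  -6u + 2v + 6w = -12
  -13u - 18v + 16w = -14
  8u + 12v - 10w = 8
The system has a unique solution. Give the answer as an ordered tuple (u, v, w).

(6, 0, 4)

Form the augmented matrix and row-reduce:
  [  -6    2    6  |  -12 ]
  [ -13  -18   16  |  -14 ]
  [   8   12  -10  |    8 ]
ρ1 := -1/6·ρ1
  [   1  -1/3   -1  |    2 ]
  [ -13   -18   16  |  -14 ]
  [   8    12  -10  |    8 ]
ρ2 := ρ2 + 13·ρ1
  [ 1   -1/3   -1  |   2 ]
  [ 0  -67/3    3  |  12 ]
  [ 8     12  -10  |   8 ]
ρ3 := ρ3 − 8·ρ1
  [ 1   -1/3  -1  |   2 ]
  [ 0  -67/3   3  |  12 ]
  [ 0   44/3  -2  |  -8 ]
ρ2 := -3/67·ρ2
  [ 1  -1/3     -1  |       2 ]
  [ 0     1  -9/67  |  -36/67 ]
  [ 0  44/3     -2  |      -8 ]
ρ3 := ρ3 − 44/3·ρ2
  [ 1  -1/3     -1  |       2 ]
  [ 0     1  -9/67  |  -36/67 ]
  [ 0     0  -2/67  |   -8/67 ]
ρ3 := -67/2·ρ3
  [ 1  -1/3     -1  |       2 ]
  [ 0     1  -9/67  |  -36/67 ]
  [ 0     0      1  |       4 ]
ρ2 := ρ2 + 9/67·ρ3
  [ 1  -1/3  -1  |  2 ]
  [ 0     1   0  |  0 ]
  [ 0     0   1  |  4 ]
ρ1 := ρ1 + ρ3
  [ 1  -1/3  0  |  6 ]
  [ 0     1  0  |  0 ]
  [ 0     0  1  |  4 ]
ρ1 := ρ1 + 1/3·ρ2
  [ 1  0  0  |  6 ]
  [ 0  1  0  |  0 ]
  [ 0  0  1  |  4 ]
Reading off the last column: u = 6, v = 0, w = 4.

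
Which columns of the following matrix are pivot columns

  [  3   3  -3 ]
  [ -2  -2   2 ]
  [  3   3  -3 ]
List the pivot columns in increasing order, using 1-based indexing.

Multiply R1 by 1/3.
  [  1   1  -1 ]
  [ -2  -2   2 ]
  [  3   3  -3 ]
Add 2 times R1 to R2.
  [ 1  1  -1 ]
  [ 0  0   0 ]
  [ 3  3  -3 ]
Subtract 3 times R1 from R3.
  [ 1  1  -1 ]
  [ 0  0   0 ]
  [ 0  0   0 ]
Pivot columns are the columns containing a leading 1.

1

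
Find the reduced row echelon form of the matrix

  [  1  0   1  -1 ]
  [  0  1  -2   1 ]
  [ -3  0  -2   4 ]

r3 := r3 + 3·r1
  [ 1  0   1  -1 ]
  [ 0  1  -2   1 ]
  [ 0  0   1   1 ]
r2 := r2 + 2·r3
  [ 1  0  1  -1 ]
  [ 0  1  0   3 ]
  [ 0  0  1   1 ]
r1 := r1 − r3
  [ 1  0  0  -2 ]
  [ 0  1  0   3 ]
  [ 0  0  1   1 ]

[[1, 0, 0, -2], [0, 1, 0, 3], [0, 0, 1, 1]]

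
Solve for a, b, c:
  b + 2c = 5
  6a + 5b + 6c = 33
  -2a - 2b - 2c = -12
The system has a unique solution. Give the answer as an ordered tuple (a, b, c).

(2, 3, 1)

Form the augmented matrix and row-reduce:
  [  0   1   2  |    5 ]
  [  6   5   6  |   33 ]
  [ -2  -2  -2  |  -12 ]
Swap R1 and R2.
  [  6   5   6  |   33 ]
  [  0   1   2  |    5 ]
  [ -2  -2  -2  |  -12 ]
Multiply R1 by 1/6.
  [  1  5/6   1  |  11/2 ]
  [  0    1   2  |     5 ]
  [ -2   -2  -2  |   -12 ]
Add 2 times R1 to R3.
  [ 1   5/6  1  |  11/2 ]
  [ 0     1  2  |     5 ]
  [ 0  -1/3  0  |    -1 ]
Add 1/3 times R2 to R3.
  [ 1  5/6    1  |  11/2 ]
  [ 0    1    2  |     5 ]
  [ 0    0  2/3  |   2/3 ]
Multiply R3 by 3/2.
  [ 1  5/6  1  |  11/2 ]
  [ 0    1  2  |     5 ]
  [ 0    0  1  |     1 ]
Subtract 2 times R3 from R2.
  [ 1  5/6  1  |  11/2 ]
  [ 0    1  0  |     3 ]
  [ 0    0  1  |     1 ]
Subtract R3 from R1.
  [ 1  5/6  0  |  9/2 ]
  [ 0    1  0  |    3 ]
  [ 0    0  1  |    1 ]
Subtract 5/6 times R2 from R1.
  [ 1  0  0  |  2 ]
  [ 0  1  0  |  3 ]
  [ 0  0  1  |  1 ]
Reading off the last column: a = 2, b = 3, c = 1.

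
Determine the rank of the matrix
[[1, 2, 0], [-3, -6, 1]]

rank = 2

ρ2 := ρ2 + 3·ρ1
  [ 1  2  0 ]
  [ 0  0  1 ]
The reduced form has 2 nonzero rows.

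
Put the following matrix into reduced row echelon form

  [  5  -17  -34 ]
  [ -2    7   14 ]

[[1, 0, 0], [0, 1, 2]]

Multiply r1 by 1/5.
  [  1  -17/5  -34/5 ]
  [ -2      7     14 ]
Add 2 times r1 to r2.
  [ 1  -17/5  -34/5 ]
  [ 0    1/5    2/5 ]
Multiply r2 by 5.
  [ 1  -17/5  -34/5 ]
  [ 0      1      2 ]
Add 17/5 times r2 to r1.
  [ 1  0  0 ]
  [ 0  1  2 ]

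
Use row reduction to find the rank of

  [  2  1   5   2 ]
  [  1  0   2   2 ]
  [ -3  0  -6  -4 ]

rank = 3

R1 ← 1/2·R1
  [  1  1/2  5/2   1 ]
  [  1    0    2   2 ]
  [ -3    0   -6  -4 ]
R2 ← R2 − R1
  [  1   1/2   5/2   1 ]
  [  0  -1/2  -1/2   1 ]
  [ -3     0    -6  -4 ]
R3 ← R3 + 3·R1
  [ 1   1/2   5/2   1 ]
  [ 0  -1/2  -1/2   1 ]
  [ 0   3/2   3/2  -1 ]
R2 ← -2·R2
  [ 1  1/2  5/2   1 ]
  [ 0    1    1  -2 ]
  [ 0  3/2  3/2  -1 ]
R3 ← R3 − 3/2·R2
  [ 1  1/2  5/2   1 ]
  [ 0    1    1  -2 ]
  [ 0    0    0   2 ]
R3 ← 1/2·R3
  [ 1  1/2  5/2   1 ]
  [ 0    1    1  -2 ]
  [ 0    0    0   1 ]
R2 ← R2 + 2·R3
  [ 1  1/2  5/2  1 ]
  [ 0    1    1  0 ]
  [ 0    0    0  1 ]
R1 ← R1 − R3
  [ 1  1/2  5/2  0 ]
  [ 0    1    1  0 ]
  [ 0    0    0  1 ]
R1 ← R1 − 1/2·R2
  [ 1  0  2  0 ]
  [ 0  1  1  0 ]
  [ 0  0  0  1 ]
The reduced form has 3 nonzero rows.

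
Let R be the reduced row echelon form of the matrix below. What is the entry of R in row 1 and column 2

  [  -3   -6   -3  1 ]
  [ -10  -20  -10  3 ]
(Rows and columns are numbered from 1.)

Multiply ρ1 by -1/3.
Add 10 times ρ1 to ρ2.
Multiply ρ2 by -3.
Add 1/3 times ρ2 to ρ1.

2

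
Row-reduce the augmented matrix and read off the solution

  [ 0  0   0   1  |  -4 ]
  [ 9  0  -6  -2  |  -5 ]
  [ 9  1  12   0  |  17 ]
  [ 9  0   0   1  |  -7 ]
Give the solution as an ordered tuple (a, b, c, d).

(-1/3, 0, 5/3, -4)

ρ1 ↔ ρ2
ρ1 ← 1/9·ρ1
ρ3 ← ρ3 − 9·ρ1
ρ4 ← ρ4 − 9·ρ1
ρ2 ↔ ρ3
ρ3 ↔ ρ4
ρ3 ← 1/6·ρ3
ρ3 ← ρ3 − 1/2·ρ4
ρ2 ← ρ2 − 2·ρ4
ρ1 ← ρ1 + 2/9·ρ4
ρ2 ← ρ2 − 18·ρ3
ρ1 ← ρ1 + 2/3·ρ3
Reading off the last column: a = -1/3, b = 0, c = 5/3, d = -4.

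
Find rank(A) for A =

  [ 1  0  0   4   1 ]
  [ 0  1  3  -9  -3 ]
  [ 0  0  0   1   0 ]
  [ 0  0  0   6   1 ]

Subtract 6 times R3 from R4.
  [ 1  0  0   4   1 ]
  [ 0  1  3  -9  -3 ]
  [ 0  0  0   1   0 ]
  [ 0  0  0   0   1 ]
Add 3 times R4 to R2.
  [ 1  0  0   4  1 ]
  [ 0  1  3  -9  0 ]
  [ 0  0  0   1  0 ]
  [ 0  0  0   0  1 ]
Subtract R4 from R1.
  [ 1  0  0   4  0 ]
  [ 0  1  3  -9  0 ]
  [ 0  0  0   1  0 ]
  [ 0  0  0   0  1 ]
Add 9 times R3 to R2.
  [ 1  0  0  4  0 ]
  [ 0  1  3  0  0 ]
  [ 0  0  0  1  0 ]
  [ 0  0  0  0  1 ]
Subtract 4 times R3 from R1.
  [ 1  0  0  0  0 ]
  [ 0  1  3  0  0 ]
  [ 0  0  0  1  0 ]
  [ 0  0  0  0  1 ]
The reduced form has 4 nonzero rows.

rank = 4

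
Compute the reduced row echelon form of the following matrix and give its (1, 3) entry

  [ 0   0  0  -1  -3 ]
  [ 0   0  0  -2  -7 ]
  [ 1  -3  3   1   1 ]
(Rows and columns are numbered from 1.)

3

ρ1 ↔ ρ3
  [ 1  -3  3   1   1 ]
  [ 0   0  0  -2  -7 ]
  [ 0   0  0  -1  -3 ]
ρ2 := -1/2·ρ2
  [ 1  -3  3   1    1 ]
  [ 0   0  0   1  7/2 ]
  [ 0   0  0  -1   -3 ]
ρ3 := ρ3 + ρ2
  [ 1  -3  3  1    1 ]
  [ 0   0  0  1  7/2 ]
  [ 0   0  0  0  1/2 ]
ρ3 := 2·ρ3
  [ 1  -3  3  1    1 ]
  [ 0   0  0  1  7/2 ]
  [ 0   0  0  0    1 ]
ρ2 := ρ2 − 7/2·ρ3
  [ 1  -3  3  1  1 ]
  [ 0   0  0  1  0 ]
  [ 0   0  0  0  1 ]
ρ1 := ρ1 − ρ3
  [ 1  -3  3  1  0 ]
  [ 0   0  0  1  0 ]
  [ 0   0  0  0  1 ]
ρ1 := ρ1 − ρ2
  [ 1  -3  3  0  0 ]
  [ 0   0  0  1  0 ]
  [ 0   0  0  0  1 ]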